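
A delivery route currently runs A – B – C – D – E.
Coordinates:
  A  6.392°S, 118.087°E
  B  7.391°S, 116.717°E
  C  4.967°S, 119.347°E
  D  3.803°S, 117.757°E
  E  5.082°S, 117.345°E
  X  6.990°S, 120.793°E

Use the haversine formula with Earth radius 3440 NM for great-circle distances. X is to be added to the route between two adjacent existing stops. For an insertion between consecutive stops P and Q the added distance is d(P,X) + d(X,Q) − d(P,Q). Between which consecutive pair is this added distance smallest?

between B and C

Added distance for inserting X between each consecutive pair:
A–B: 308.0 NM
B–C: 178.9 NM
C–D: 294.6 NM
D–E: 418.6 NM
Smallest added distance is 178.9 NM, inserting between B and C.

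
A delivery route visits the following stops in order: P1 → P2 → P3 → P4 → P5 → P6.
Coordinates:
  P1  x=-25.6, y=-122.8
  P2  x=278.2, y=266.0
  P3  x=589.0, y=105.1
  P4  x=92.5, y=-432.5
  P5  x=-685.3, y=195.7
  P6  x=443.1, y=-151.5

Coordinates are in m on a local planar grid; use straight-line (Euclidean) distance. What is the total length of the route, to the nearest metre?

3756 m

Leg distances:
P1→P2: 493.4 m  (cumulative 493.4 m)
P2→P3: 350.0 m  (cumulative 843.4 m)
P3→P4: 731.8 m  (cumulative 1575.2 m)
P4→P5: 999.8 m  (cumulative 2575.0 m)
P5→P6: 1180.6 m  (cumulative 3755.6 m)
Total route length ≈ 3756 m.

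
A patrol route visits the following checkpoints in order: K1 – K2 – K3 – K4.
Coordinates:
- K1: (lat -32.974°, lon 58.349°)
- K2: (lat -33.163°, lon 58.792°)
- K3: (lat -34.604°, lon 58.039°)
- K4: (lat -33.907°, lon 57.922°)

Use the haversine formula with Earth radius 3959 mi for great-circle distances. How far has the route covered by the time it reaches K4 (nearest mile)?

186 mi

Leg distances:
K1→K2: 28.8 mi  (cumulative 28.8 mi)
K2→K3: 108.5 mi  (cumulative 137.3 mi)
K3→K4: 48.6 mi  (cumulative 185.9 mi)
Cumulative distance at K4 ≈ 186 mi.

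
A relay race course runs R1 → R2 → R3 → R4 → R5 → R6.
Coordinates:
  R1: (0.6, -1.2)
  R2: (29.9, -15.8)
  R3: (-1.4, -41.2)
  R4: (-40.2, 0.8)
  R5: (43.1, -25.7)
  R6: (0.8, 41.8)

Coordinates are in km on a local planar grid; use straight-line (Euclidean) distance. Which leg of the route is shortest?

Leg distances:
R1→R2: 32.7 km
R2→R3: 40.3 km
R3→R4: 57.2 km
R4→R5: 87.4 km
R5→R6: 79.7 km
The shortest leg is R1–R2 at 32.7 km.

R1–R2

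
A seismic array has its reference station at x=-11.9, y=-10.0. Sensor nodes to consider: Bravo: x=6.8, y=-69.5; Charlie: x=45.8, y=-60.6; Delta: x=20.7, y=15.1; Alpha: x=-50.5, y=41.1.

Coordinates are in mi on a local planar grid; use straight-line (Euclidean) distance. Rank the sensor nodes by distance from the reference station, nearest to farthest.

Distances from the reference station:
Delta x=20.7, y=15.1: 41.1 mi
Bravo x=6.8, y=-69.5: 62.4 mi
Alpha x=-50.5, y=41.1: 64.0 mi
Charlie x=45.8, y=-60.6: 76.7 mi

Delta, Bravo, Alpha, Charlie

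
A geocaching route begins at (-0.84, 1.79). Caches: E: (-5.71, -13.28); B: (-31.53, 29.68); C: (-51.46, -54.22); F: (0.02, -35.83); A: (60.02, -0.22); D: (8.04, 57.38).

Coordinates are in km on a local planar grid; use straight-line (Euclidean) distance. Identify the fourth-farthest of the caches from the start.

Distance to each, sorted:
C: 75.5 km
A: 60.9 km
D: 56.3 km
B: 41.5 km
F: 37.6 km
E: 15.8 km
The fourth-farthest is B at 41.5 km.

B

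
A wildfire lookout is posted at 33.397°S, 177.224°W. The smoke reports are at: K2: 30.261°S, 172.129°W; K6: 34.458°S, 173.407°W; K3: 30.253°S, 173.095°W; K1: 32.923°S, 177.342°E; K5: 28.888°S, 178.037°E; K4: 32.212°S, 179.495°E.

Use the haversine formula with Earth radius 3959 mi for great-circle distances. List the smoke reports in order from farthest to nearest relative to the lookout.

K5, K2, K3, K1, K6, K4

Distances from the lookout:
K5 28.888°S, 178.037°E: 419.0 mi
K2 30.261°S, 172.129°W: 369.3 mi
K3 30.253°S, 173.095°W: 325.5 mi
K1 32.923°S, 177.342°E: 316.0 mi
K6 34.458°S, 173.407°W: 230.8 mi
K4 32.212°S, 179.495°E: 207.4 mi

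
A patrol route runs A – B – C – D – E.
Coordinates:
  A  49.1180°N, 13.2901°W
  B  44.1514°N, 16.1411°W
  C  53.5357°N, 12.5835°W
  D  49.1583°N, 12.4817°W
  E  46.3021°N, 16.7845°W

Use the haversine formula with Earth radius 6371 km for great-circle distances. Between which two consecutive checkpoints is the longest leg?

Leg distances:
A→B: 593.5 km
B→C: 1075.1 km
C→D: 486.8 km
D→E: 452.0 km
The longest leg is B–C at 1075.1 km.

B–C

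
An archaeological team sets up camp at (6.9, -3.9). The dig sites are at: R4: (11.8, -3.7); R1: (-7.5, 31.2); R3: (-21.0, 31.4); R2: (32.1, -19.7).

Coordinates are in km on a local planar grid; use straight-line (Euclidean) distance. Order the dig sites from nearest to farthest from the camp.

R4, R2, R1, R3

Computing each straight-line distance from (6.9, -3.9):
R4 (11.8, -3.7): 4.9 km
R2 (32.1, -19.7): 29.7 km
R1 (-7.5, 31.2): 37.9 km
R3 (-21.0, 31.4): 45.0 km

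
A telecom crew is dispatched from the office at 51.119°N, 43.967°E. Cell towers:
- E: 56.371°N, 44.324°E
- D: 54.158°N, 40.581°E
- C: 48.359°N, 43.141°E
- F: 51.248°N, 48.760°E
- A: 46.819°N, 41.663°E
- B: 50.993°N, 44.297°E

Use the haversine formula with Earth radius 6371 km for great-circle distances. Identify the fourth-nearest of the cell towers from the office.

D

Distance to each, sorted:
B: 27.0 km
C: 312.6 km
F: 334.3 km
D: 407.8 km
A: 506.8 km
E: 584.5 km
The fourth-nearest is D at 407.8 km.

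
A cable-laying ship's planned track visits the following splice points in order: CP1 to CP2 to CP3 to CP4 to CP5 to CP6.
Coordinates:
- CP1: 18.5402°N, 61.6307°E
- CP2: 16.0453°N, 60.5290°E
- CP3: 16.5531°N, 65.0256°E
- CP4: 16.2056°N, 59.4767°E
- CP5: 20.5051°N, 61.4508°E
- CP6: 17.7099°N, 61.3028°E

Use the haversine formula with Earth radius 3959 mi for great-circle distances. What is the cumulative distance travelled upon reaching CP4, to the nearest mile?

856 mi

Leg distances:
CP1→CP2: 187.1 mi  (cumulative 187.1 mi)
CP2→CP3: 300.3 mi  (cumulative 487.4 mi)
CP3→CP4: 368.6 mi  (cumulative 856.0 mi)
Cumulative distance at CP4 ≈ 856 mi.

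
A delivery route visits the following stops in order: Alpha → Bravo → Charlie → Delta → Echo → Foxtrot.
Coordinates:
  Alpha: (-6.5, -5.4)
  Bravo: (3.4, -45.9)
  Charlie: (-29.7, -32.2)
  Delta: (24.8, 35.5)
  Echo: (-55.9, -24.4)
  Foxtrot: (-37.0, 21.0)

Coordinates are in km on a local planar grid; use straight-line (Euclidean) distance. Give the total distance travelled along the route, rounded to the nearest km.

Leg distances:
Alpha→Bravo: 41.7 km  (cumulative 41.7 km)
Bravo→Charlie: 35.8 km  (cumulative 77.5 km)
Charlie→Delta: 86.9 km  (cumulative 164.4 km)
Delta→Echo: 100.5 km  (cumulative 264.9 km)
Echo→Foxtrot: 49.2 km  (cumulative 314.1 km)
Total route length ≈ 314 km.

314 km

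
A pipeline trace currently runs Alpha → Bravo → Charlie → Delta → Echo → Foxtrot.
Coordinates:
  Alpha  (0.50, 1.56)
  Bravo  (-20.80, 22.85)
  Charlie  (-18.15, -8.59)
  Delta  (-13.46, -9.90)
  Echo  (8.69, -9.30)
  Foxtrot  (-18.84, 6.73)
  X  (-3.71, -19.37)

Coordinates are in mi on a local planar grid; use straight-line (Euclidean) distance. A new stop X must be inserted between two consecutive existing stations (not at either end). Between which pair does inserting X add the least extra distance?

Added distance for inserting X between each consecutive pair:
Alpha–Bravo: 36.8 mi
Bravo–Charlie: 32.0 mi
Charlie–Delta: 26.7 mi
Delta–Echo: 7.4 mi
Echo–Foxtrot: 14.3 mi
Smallest added distance is 7.4 mi, inserting between Delta and Echo.

between Delta and Echo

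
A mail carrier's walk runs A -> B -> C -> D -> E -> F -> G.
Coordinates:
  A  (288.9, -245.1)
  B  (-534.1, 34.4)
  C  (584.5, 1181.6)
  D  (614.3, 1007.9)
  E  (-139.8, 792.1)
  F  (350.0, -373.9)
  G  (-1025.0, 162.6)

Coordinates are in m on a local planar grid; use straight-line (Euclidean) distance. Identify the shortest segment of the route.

Leg distances:
A→B: 869.2 m
B→C: 1602.3 m
C→D: 176.2 m
D→E: 784.4 m
E→F: 1264.7 m
F→G: 1476.0 m
The shortest leg is C–D at 176.2 m.

C–D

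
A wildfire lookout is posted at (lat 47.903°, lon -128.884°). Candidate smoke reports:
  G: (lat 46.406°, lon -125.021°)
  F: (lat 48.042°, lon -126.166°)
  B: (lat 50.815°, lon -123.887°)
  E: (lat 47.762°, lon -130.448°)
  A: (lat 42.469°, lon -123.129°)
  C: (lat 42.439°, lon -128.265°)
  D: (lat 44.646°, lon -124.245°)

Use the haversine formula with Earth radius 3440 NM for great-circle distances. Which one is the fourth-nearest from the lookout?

Distance to each, sorted:
E: 63.6 NM
F: 109.6 NM
G: 181.5 NM
B: 262.1 NM
D: 274.3 NM
C: 329.1 NM
A: 406.9 NM
The fourth-nearest is B at 262.1 NM.

B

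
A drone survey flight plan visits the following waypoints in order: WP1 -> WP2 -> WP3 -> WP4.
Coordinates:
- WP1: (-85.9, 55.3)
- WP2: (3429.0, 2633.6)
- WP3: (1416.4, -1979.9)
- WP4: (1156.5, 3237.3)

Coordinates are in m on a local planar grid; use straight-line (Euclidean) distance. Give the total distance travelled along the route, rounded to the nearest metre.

14616 m

Leg distances:
WP1→WP2: 4359.1 m  (cumulative 4359.1 m)
WP2→WP3: 5033.4 m  (cumulative 9392.5 m)
WP3→WP4: 5223.7 m  (cumulative 14616.2 m)
Total route length ≈ 14616 m.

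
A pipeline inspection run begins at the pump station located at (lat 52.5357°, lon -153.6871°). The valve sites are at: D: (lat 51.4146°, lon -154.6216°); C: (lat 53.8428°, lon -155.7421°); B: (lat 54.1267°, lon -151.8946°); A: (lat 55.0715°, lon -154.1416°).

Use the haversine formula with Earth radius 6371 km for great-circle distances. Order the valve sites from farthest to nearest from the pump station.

A, B, C, D

Distance from the pump station at (lat 52.5357°, lon -153.6871°) to each:
A (lat 55.0715°, lon -154.1416°): 283.5 km
B (lat 54.1267°, lon -151.8946°): 213.2 km
C (lat 53.8428°, lon -155.7421°): 199.7 km
D (lat 51.4146°, lon -154.6216°): 140.1 km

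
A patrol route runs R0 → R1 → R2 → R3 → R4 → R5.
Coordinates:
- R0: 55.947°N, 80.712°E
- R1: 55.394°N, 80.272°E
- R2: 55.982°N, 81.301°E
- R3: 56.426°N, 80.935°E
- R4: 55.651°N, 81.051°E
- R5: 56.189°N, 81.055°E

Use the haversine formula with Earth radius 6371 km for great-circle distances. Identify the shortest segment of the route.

Leg distances:
R0→R1: 67.4 km
R1→R2: 91.8 km
R2→R3: 54.3 km
R3→R4: 86.5 km
R4→R5: 59.8 km
The shortest leg is R2–R3 at 54.3 km.

R2–R3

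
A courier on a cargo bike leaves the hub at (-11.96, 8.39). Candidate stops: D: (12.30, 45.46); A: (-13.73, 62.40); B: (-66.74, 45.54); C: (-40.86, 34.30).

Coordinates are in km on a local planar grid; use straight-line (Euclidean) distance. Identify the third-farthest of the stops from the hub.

Distance to each, sorted:
B: 66.2 km
A: 54.0 km
D: 44.3 km
C: 38.8 km
The third-farthest is D at 44.3 km.

D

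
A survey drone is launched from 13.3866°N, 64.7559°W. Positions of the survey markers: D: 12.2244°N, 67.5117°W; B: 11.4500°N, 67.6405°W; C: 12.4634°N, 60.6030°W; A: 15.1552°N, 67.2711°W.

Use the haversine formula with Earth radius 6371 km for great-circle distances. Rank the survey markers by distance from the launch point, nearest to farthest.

Distance from the launch point at 13.3866°N, 64.7559°W to each:
D 12.2244°N, 67.5117°W: 325.6 km
A 15.1552°N, 67.2711°W: 334.9 km
B 11.4500°N, 67.6405°W: 380.1 km
C 12.4634°N, 60.6030°W: 461.6 km

D, A, B, C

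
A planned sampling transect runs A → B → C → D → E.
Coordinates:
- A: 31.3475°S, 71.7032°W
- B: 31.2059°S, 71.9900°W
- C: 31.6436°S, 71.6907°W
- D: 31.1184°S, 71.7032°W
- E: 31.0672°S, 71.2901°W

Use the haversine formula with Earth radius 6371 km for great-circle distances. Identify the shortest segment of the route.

Leg distances:
A→B: 31.5 km
B→C: 56.3 km
C→D: 58.4 km
D→E: 39.7 km
The shortest leg is A–B at 31.5 km.

A–B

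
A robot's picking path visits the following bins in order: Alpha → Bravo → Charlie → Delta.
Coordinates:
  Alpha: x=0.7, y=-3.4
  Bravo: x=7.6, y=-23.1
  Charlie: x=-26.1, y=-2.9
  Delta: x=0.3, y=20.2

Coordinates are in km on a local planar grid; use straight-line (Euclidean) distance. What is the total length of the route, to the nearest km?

Leg distances:
Alpha→Bravo: 20.9 km  (cumulative 20.9 km)
Bravo→Charlie: 39.3 km  (cumulative 60.2 km)
Charlie→Delta: 35.1 km  (cumulative 95.2 km)
Total route length ≈ 95 km.

95 km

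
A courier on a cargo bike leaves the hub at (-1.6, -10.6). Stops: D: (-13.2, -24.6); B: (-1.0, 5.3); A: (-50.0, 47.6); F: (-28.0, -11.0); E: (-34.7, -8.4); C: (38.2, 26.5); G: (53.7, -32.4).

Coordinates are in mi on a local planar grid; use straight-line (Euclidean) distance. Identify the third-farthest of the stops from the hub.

Distance to each, sorted:
A: 75.7 mi
G: 59.4 mi
C: 54.4 mi
E: 33.2 mi
F: 26.4 mi
D: 18.2 mi
B: 15.9 mi
The third-farthest is C at 54.4 mi.

C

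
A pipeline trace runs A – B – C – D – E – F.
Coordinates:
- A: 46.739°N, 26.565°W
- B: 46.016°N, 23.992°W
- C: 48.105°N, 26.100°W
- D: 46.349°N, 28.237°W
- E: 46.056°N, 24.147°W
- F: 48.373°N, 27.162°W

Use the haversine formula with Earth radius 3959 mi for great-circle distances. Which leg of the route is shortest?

A–B

Leg distances:
A→B: 132.4 mi
B→C: 175.1 mi
C→D: 157.4 mi
D→E: 196.6 mi
E→F: 213.6 mi
The shortest leg is A–B at 132.4 mi.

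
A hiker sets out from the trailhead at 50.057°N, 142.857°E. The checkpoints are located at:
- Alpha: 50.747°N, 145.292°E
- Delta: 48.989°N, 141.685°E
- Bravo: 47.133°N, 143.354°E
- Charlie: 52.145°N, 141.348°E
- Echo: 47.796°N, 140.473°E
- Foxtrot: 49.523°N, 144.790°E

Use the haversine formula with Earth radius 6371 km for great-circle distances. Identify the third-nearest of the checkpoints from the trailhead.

Distance to each, sorted:
Delta: 145.8 km
Foxtrot: 150.9 km
Alpha: 188.9 km
Charlie: 255.0 km
Echo: 305.8 km
Bravo: 327.2 km
The third-nearest is Alpha at 188.9 km.

Alpha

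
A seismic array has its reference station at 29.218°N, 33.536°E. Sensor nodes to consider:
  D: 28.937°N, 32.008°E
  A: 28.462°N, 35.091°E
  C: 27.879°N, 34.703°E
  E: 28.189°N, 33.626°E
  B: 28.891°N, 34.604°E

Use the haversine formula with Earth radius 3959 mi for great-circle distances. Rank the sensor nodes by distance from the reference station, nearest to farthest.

Distance from the reference station at 29.218°N, 33.536°E to each:
B 28.891°N, 34.604°E: 68.4 mi
E 28.189°N, 33.626°E: 71.3 mi
D 28.937°N, 32.008°E: 94.3 mi
A 28.462°N, 35.091°E: 107.6 mi
C 27.879°N, 34.703°E: 116.5 mi

B, E, D, A, C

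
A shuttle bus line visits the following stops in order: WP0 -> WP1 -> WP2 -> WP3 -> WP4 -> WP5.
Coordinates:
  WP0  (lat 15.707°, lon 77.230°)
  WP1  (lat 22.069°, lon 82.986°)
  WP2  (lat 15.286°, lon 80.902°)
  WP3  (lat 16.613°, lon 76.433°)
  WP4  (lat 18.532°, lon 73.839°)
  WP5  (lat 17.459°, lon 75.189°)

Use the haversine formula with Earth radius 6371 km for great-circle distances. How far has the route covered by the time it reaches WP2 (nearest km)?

Leg distances:
WP0→WP1: 930.9 km  (cumulative 930.9 km)
WP1→WP2: 785.5 km  (cumulative 1716.4 km)
Cumulative distance at WP2 ≈ 1716 km.

1716 km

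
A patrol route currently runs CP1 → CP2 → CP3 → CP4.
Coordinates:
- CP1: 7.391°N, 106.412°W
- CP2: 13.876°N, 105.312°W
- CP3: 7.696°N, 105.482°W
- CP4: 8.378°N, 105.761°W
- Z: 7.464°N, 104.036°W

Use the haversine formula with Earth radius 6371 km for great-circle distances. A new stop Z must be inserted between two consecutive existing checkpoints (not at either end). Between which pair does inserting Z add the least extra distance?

between CP2 and CP3

Added distance for inserting Z between each consecutive pair:
CP1–CP2: 257.5 km
CP2–CP3: 200.5 km
CP3–CP4: 295.1 km
Smallest added distance is 200.5 km, inserting between CP2 and CP3.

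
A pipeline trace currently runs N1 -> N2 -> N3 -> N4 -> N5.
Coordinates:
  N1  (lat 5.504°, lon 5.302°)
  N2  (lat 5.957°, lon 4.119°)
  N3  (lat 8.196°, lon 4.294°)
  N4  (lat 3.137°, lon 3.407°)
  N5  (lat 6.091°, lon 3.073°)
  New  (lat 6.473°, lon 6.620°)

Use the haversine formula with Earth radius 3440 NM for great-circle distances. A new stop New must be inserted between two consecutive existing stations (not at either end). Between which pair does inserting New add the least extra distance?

Added distance for inserting New between each consecutive pair:
N1–N2: 174.6 NM
N2–N3: 190.5 NM
N3–N4: 142.1 NM
N4–N5: 312.0 NM
Smallest added distance is 142.1 NM, inserting between N3 and N4.

between N3 and N4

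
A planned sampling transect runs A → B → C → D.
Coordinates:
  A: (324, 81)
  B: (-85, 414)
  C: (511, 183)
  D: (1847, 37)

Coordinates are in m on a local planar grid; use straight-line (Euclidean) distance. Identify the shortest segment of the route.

Leg distances:
A→B: 527.4 m
B→C: 639.2 m
C→D: 1344.0 m
The shortest leg is A–B at 527.4 m.

A–B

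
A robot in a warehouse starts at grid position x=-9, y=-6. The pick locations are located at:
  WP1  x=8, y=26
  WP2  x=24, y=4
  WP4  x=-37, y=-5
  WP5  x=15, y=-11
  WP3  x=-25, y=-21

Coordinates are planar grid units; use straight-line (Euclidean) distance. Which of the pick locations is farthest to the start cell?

Distance to each, sorted:
WP1: 36.2
WP2: 34.5
WP4: 28.0
WP5: 24.5
WP3: 21.9
The farthest is WP1 at 36.2.

WP1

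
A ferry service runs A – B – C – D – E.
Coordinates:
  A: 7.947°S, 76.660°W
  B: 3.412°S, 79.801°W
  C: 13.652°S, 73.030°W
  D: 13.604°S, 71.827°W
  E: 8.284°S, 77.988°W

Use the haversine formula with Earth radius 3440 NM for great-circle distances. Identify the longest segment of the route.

B–C

Leg distances:
A→B: 330.7 NM
B→C: 734.3 NM
C→D: 70.3 NM
D→E: 483.5 NM
The longest leg is B–C at 734.3 NM.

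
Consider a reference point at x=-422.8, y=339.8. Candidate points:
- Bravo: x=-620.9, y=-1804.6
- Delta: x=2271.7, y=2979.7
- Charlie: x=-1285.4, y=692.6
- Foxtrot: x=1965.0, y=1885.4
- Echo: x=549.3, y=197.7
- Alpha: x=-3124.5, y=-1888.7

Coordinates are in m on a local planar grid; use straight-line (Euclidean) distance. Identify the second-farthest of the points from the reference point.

Distances from the reference point (x=-422.8, y=339.8):
Delta: 3772.2 m
Alpha: 3502.2 m
Foxtrot: 2844.4 m
Bravo: 2153.5 m
Echo: 982.4 m
Charlie: 932.0 m
The second-farthest is Alpha at 3502.2 m.

Alpha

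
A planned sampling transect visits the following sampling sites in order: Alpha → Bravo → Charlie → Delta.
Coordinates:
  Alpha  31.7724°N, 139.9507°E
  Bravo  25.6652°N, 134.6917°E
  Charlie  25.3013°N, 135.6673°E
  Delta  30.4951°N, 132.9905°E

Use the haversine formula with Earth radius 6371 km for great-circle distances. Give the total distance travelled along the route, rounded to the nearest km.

Leg distances:
Alpha→Bravo: 850.7 km  (cumulative 850.7 km)
Bravo→Charlie: 106.0 km  (cumulative 956.6 km)
Charlie→Delta: 634.5 km  (cumulative 1591.2 km)
Total route length ≈ 1591 km.

1591 km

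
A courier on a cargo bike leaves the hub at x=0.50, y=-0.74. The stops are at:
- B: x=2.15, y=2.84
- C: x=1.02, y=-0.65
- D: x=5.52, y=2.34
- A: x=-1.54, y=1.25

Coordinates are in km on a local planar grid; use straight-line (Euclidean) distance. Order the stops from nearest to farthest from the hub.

Distance from the hub at x=0.50, y=-0.74 to each:
C x=1.02, y=-0.65: 0.5 km
A x=-1.54, y=1.25: 2.8 km
B x=2.15, y=2.84: 3.9 km
D x=5.52, y=2.34: 5.9 km

C, A, B, D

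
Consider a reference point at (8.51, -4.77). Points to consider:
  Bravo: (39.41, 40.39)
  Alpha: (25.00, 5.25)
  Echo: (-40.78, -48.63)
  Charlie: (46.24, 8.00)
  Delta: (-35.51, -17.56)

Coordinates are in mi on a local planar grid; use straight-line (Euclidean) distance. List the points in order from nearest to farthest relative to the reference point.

Computing each straight-line distance from (8.51, -4.77):
Alpha (25.00, 5.25): 19.3 mi
Charlie (46.24, 8.00): 39.8 mi
Delta (-35.51, -17.56): 45.8 mi
Bravo (39.41, 40.39): 54.7 mi
Echo (-40.78, -48.63): 66.0 mi

Alpha, Charlie, Delta, Bravo, Echo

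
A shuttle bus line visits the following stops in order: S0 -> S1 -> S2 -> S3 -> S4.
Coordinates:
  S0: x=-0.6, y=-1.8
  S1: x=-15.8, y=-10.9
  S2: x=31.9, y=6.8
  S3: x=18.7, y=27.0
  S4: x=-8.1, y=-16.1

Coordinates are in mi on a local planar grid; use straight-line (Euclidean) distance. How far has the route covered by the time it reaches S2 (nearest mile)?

69 mi

Leg distances:
S0→S1: 17.7 mi  (cumulative 17.7 mi)
S1→S2: 50.9 mi  (cumulative 68.6 mi)
Cumulative distance at S2 ≈ 69 mi.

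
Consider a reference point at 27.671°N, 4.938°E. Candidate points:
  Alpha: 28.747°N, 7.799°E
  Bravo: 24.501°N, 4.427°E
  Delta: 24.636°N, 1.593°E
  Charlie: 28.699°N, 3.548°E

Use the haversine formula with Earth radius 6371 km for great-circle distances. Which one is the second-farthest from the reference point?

Distances from the reference point (27.671°N, 4.938°E):
Delta: 474.7 km
Bravo: 356.2 km
Alpha: 304.8 km
Charlie: 177.8 km
The second-farthest is Bravo at 356.2 km.

Bravo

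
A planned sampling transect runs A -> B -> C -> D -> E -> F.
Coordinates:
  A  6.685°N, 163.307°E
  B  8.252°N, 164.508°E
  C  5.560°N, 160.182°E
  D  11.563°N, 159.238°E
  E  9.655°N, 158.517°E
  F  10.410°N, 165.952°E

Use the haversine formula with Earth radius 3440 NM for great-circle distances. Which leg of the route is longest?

E–F

Leg distances:
A→B: 118.2 NM
B→C: 304.3 NM
C→D: 364.7 NM
D→E: 122.2 NM
E→F: 441.9 NM
The longest leg is E–F at 441.9 NM.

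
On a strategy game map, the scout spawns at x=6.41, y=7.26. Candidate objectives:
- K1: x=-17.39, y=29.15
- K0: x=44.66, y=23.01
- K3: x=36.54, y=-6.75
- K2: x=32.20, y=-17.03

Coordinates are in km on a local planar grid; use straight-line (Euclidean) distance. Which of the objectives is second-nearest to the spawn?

Distance to each, sorted:
K1: 32.3 km
K3: 33.2 km
K2: 35.4 km
K0: 41.4 km
The second-nearest is K3 at 33.2 km.

K3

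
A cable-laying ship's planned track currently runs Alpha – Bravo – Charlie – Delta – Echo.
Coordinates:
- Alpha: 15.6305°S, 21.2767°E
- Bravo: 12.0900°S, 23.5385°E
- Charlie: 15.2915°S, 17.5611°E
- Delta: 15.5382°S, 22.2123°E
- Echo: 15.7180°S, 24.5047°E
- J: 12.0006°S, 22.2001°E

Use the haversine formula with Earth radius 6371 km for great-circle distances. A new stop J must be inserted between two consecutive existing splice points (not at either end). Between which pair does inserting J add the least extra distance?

between Bravo and Charlie

Added distance for inserting J between each consecutive pair:
Alpha–Bravo: 98.4 km
Bravo–Charlie: 29.1 km
Charlie–Delta: 514.6 km
Delta–Echo: 629.5 km
Smallest added distance is 29.1 km, inserting between Bravo and Charlie.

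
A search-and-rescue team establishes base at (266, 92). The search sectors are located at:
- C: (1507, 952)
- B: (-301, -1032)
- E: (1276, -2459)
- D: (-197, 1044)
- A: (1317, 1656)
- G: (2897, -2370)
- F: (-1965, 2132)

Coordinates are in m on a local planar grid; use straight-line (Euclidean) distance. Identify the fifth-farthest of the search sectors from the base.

Distance to each, sorted:
G: 3603.3 m
F: 3023.1 m
E: 2743.7 m
A: 1884.3 m
C: 1509.9 m
B: 1258.9 m
D: 1058.6 m
The fifth-farthest is C at 1509.9 m.

C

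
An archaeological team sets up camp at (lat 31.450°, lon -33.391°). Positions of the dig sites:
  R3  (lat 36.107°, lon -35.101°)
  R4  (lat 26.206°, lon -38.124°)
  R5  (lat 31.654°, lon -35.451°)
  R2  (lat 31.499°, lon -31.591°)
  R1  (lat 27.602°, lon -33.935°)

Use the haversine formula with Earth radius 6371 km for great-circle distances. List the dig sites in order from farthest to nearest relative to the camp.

Distance from the camp at (lat 31.450°, lon -33.391°) to each:
R4 (lat 26.206°, lon -38.124°): 743.2 km
R3 (lat 36.107°, lon -35.101°): 541.4 km
R1 (lat 27.602°, lon -33.935°): 431.1 km
R5 (lat 31.654°, lon -35.451°): 196.5 km
R2 (lat 31.499°, lon -31.591°): 170.8 km

R4, R3, R1, R5, R2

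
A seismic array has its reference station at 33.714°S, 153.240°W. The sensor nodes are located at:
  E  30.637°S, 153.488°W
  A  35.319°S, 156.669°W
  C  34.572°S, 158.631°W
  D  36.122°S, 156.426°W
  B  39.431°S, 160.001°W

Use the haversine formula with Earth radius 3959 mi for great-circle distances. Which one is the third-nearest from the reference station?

Distance to each, sorted:
E: 213.1 mi
A: 224.5 mi
D: 245.5 mi
C: 313.9 mi
B: 544.5 mi
The third-nearest is D at 245.5 mi.

D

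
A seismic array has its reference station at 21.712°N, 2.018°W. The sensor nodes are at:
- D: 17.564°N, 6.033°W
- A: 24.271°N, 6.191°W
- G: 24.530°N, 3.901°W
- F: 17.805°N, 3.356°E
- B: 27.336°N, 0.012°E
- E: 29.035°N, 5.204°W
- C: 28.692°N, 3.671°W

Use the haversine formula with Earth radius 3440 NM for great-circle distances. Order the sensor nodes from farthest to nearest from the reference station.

E, C, F, B, D, A, G

Distances from the reference station:
E 29.035°N, 5.204°W: 472.3 NM
C 28.692°N, 3.671°W: 428.6 NM
F 17.805°N, 3.356°E: 383.6 NM
B 27.336°N, 0.012°E: 355.4 NM
D 17.564°N, 6.033°W: 336.9 NM
A 24.271°N, 6.191°W: 277.1 NM
G 24.530°N, 3.901°W: 198.6 NM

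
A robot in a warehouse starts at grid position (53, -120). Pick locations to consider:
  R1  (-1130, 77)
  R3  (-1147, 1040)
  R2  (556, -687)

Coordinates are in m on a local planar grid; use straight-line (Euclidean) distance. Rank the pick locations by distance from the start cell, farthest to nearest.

R3, R1, R2

Distance from the start cell at (53, -120) to each:
R3 (-1147, 1040): 1669.0 m
R1 (-1130, 77): 1199.3 m
R2 (556, -687): 758.0 m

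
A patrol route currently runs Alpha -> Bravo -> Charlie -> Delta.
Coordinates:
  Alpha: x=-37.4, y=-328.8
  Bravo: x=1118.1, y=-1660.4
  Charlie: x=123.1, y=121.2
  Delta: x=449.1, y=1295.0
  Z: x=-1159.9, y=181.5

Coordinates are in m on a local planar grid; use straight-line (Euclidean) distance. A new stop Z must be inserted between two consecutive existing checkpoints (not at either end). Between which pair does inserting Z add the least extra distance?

Added distance for inserting Z between each consecutive pair:
Alpha–Bravo: 2399.5 m
Bravo–Charlie: 2173.3 m
Charlie–Delta: 2022.9 m
Smallest added distance is 2022.9 m, inserting between Charlie and Delta.

between Charlie and Delta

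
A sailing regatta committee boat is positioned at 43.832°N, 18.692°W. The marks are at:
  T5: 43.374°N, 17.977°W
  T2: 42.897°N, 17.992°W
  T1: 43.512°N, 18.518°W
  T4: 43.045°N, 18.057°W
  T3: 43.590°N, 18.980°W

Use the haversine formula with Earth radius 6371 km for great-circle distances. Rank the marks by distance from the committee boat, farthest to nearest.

T2, T4, T5, T1, T3

Computing each great-circle distance from 43.832°N, 18.692°W:
T2 42.897°N, 17.992°W: 118.4 km
T4 43.045°N, 18.057°W: 101.4 km
T5 43.374°N, 17.977°W: 76.9 km
T1 43.512°N, 18.518°W: 38.2 km
T3 43.590°N, 18.980°W: 35.5 km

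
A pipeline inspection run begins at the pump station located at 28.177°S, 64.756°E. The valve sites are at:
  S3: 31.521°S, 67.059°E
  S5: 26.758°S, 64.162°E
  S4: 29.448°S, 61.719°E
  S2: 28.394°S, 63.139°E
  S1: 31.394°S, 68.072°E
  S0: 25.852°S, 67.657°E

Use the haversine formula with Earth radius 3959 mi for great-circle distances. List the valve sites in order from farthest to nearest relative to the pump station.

S1, S3, S0, S4, S5, S2

Distance from the pump station at 28.177°S, 64.756°E to each:
S1 31.394°S, 68.072°E: 298.2 mi
S3 31.521°S, 67.059°E: 269.1 mi
S0 25.852°S, 67.657°E: 240.2 mi
S4 29.448°S, 61.719°E: 203.8 mi
S5 26.758°S, 64.162°E: 104.6 mi
S2 28.394°S, 63.139°E: 99.5 mi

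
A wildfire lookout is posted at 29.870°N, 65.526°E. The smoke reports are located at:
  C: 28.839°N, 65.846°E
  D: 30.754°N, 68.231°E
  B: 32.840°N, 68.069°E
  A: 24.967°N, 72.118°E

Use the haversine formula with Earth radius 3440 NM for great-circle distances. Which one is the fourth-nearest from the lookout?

Distances from the lookout (29.870°N, 65.526°E):
C: 64.1 NM
D: 149.9 NM
B: 220.9 NM
A: 458.2 NM
The fourth-nearest is A at 458.2 NM.

A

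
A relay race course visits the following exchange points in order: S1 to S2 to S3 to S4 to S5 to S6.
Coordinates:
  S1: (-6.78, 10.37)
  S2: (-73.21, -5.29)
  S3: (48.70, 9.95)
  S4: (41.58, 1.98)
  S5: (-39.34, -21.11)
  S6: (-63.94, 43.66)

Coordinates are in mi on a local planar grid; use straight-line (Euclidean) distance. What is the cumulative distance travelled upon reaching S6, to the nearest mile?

355 mi

Leg distances:
S1→S2: 68.3 mi  (cumulative 68.3 mi)
S2→S3: 122.9 mi  (cumulative 191.1 mi)
S3→S4: 10.7 mi  (cumulative 201.8 mi)
S4→S5: 84.1 mi  (cumulative 285.9 mi)
S5→S6: 69.3 mi  (cumulative 355.2 mi)
Cumulative distance at S6 ≈ 355 mi.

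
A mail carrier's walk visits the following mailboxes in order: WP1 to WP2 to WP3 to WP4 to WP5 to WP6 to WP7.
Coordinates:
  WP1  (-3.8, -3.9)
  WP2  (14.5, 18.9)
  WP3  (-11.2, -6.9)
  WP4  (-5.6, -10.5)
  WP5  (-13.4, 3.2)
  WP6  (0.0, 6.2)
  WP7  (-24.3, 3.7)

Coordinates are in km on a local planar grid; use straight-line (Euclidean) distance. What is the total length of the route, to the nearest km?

Leg distances:
WP1→WP2: 29.2 km  (cumulative 29.2 km)
WP2→WP3: 36.4 km  (cumulative 65.7 km)
WP3→WP4: 6.7 km  (cumulative 72.3 km)
WP4→WP5: 15.8 km  (cumulative 88.1 km)
WP5→WP6: 13.7 km  (cumulative 101.8 km)
WP6→WP7: 24.4 km  (cumulative 126.2 km)
Total route length ≈ 126 km.

126 km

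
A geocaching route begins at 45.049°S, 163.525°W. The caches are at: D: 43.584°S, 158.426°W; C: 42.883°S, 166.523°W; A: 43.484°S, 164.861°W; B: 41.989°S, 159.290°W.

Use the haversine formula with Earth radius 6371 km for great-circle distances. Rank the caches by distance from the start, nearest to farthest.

A, C, D, B

Computing each great-circle distance from 45.049°S, 163.525°W:
A 43.484°S, 164.861°W: 204.0 km
C 42.883°S, 166.523°W: 339.9 km
D 43.584°S, 158.426°W: 437.1 km
B 41.989°S, 159.290°W: 481.9 km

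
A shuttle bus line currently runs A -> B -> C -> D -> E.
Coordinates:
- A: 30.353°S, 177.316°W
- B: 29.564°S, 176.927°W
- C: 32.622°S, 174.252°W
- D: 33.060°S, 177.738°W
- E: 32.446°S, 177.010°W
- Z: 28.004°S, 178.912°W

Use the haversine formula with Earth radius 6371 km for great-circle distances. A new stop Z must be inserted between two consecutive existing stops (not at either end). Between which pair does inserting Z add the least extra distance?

Added distance for inserting Z between each consecutive pair:
A–B: 468.1 km
B–C: 515.8 km
C–D: 924.9 km
D–E: 1003.5 km
Smallest added distance is 468.1 km, inserting between A and B.

between A and B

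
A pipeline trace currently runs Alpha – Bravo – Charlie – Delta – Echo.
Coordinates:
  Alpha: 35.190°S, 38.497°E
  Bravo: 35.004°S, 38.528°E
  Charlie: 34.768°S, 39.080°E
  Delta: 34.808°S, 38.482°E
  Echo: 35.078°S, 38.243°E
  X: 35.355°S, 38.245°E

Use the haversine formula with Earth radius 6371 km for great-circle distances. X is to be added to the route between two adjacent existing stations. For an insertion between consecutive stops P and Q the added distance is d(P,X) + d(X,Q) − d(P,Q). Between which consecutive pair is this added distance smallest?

between Alpha and Bravo

Added distance for inserting X between each consecutive pair:
Alpha–Bravo: 55.2 km
Bravo–Charlie: 90.1 km
Charlie–Delta: 109.9 km
Delta–Echo: 58.2 km
Smallest added distance is 55.2 km, inserting between Alpha and Bravo.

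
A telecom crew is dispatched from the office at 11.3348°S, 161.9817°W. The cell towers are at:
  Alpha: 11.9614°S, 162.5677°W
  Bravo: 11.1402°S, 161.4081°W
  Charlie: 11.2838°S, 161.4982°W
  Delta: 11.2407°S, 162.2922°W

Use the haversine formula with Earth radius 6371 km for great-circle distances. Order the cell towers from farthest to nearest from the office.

Computing each great-circle distance from 11.3348°S, 161.9817°W:
Alpha 11.9614°S, 162.5677°W: 94.5 km
Bravo 11.1402°S, 161.4081°W: 66.2 km
Charlie 11.2838°S, 161.4982°W: 53.0 km
Delta 11.2407°S, 162.2922°W: 35.4 km

Alpha, Bravo, Charlie, Delta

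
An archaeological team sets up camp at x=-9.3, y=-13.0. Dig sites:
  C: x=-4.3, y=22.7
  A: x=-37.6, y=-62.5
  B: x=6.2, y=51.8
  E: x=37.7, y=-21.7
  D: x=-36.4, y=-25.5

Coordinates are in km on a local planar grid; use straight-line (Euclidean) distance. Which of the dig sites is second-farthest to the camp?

Distances from the camp (x=-9.3, y=-13.0):
B: 66.6 km
A: 57.0 km
E: 47.8 km
C: 36.0 km
D: 29.8 km
The second-farthest is A at 57.0 km.

A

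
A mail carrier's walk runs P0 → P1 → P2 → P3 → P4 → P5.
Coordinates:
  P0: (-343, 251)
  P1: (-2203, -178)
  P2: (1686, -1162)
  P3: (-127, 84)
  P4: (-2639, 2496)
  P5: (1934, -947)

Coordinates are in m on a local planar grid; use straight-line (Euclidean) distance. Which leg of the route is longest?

P4–P5

Leg distances:
P0→P1: 1908.8 m
P1→P2: 4011.6 m
P2→P3: 2199.9 m
P3→P4: 3482.5 m
P4→P5: 5724.2 m
The longest leg is P4–P5 at 5724.2 m.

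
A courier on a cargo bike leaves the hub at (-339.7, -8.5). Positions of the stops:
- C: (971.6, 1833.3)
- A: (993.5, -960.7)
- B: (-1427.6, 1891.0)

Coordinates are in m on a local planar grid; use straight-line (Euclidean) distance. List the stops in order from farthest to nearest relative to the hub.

Computing each straight-line distance from (-339.7, -8.5):
C (971.6, 1833.3): 2260.9 m
B (-1427.6, 1891.0): 2189.0 m
A (993.5, -960.7): 1638.3 m

C, B, A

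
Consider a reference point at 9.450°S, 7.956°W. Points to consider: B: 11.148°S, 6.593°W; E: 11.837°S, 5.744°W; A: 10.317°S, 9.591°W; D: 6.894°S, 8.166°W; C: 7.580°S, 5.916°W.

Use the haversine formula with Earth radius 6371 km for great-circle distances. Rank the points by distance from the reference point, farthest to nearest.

Distance from the reference point at 9.450°S, 7.956°W to each:
E 11.837°S, 5.744°W: 359.0 km
C 7.580°S, 5.916°W: 305.9 km
D 6.894°S, 8.166°W: 285.2 km
B 11.148°S, 6.593°W: 240.6 km
A 10.317°S, 9.591°W: 203.4 km

E, C, D, B, A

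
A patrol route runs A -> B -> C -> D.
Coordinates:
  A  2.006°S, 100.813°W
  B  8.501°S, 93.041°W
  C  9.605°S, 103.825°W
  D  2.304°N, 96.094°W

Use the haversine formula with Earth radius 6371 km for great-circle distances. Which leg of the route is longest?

C–D

Leg distances:
A→B: 1123.1 km
B→C: 1190.5 km
C→D: 1577.0 km
The longest leg is C–D at 1577.0 km.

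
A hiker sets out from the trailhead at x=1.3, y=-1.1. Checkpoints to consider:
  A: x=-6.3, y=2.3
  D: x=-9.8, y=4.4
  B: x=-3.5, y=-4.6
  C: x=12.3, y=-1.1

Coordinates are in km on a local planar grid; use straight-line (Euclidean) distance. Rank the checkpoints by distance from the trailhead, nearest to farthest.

Distance from the trailhead at x=1.3, y=-1.1 to each:
B x=-3.5, y=-4.6: 5.9 km
A x=-6.3, y=2.3: 8.3 km
C x=12.3, y=-1.1: 11.0 km
D x=-9.8, y=4.4: 12.4 km

B, A, C, D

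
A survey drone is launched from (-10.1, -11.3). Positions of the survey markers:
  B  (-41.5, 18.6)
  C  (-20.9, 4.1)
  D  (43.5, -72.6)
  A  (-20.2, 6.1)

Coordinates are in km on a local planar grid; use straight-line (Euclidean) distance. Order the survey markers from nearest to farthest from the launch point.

Distance from the launch point at (-10.1, -11.3) to each:
C (-20.9, 4.1): 18.8 km
A (-20.2, 6.1): 20.1 km
B (-41.5, 18.6): 43.4 km
D (43.5, -72.6): 81.4 km

C, A, B, D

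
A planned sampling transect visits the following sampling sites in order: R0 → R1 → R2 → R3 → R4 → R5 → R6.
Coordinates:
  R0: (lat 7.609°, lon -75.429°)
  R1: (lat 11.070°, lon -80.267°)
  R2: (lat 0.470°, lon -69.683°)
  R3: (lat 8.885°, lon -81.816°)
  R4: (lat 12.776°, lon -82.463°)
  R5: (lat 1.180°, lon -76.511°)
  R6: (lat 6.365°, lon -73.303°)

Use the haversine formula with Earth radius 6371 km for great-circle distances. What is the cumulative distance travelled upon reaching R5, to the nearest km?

5838 km

Leg distances:
R0→R1: 655.6 km  (cumulative 655.6 km)
R1→R2: 1660.2 km  (cumulative 2315.8 km)
R2→R3: 1637.1 km  (cumulative 3952.9 km)
R3→R4: 438.4 km  (cumulative 4391.3 km)
R4→R5: 1446.6 km  (cumulative 5837.9 km)
Cumulative distance at R5 ≈ 5838 km.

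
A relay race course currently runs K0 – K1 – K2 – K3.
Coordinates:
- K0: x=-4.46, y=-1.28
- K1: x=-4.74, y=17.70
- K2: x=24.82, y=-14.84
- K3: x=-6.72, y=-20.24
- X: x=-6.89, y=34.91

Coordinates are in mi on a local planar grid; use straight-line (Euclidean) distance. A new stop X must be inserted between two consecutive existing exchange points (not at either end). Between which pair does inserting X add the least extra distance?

between K1 and K2

Added distance for inserting X between each consecutive pair:
K0–K1: 34.6 mi
K1–K2: 32.4 mi
K2–K3: 82.1 mi
Smallest added distance is 32.4 mi, inserting between K1 and K2.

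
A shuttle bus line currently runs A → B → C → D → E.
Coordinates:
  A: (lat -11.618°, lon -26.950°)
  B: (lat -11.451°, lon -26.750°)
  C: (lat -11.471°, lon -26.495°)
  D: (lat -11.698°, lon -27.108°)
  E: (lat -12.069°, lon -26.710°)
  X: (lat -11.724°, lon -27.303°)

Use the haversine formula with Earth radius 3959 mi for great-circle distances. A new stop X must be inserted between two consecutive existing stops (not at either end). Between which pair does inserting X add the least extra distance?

Added distance for inserting X between each consecutive pair:
A–B: 49.1 mi
B–C: 82.0 mi
C–D: 26.4 mi
D–E: 22.8 mi
Smallest added distance is 22.8 mi, inserting between D and E.

between D and E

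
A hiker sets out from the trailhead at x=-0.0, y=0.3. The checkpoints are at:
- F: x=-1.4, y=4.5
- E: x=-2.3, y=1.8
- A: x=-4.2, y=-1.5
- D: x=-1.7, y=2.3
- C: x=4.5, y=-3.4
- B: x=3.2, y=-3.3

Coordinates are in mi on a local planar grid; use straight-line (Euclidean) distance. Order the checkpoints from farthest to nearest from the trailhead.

Distances from the trailhead:
C x=4.5, y=-3.4: 5.8 mi
B x=3.2, y=-3.3: 4.8 mi
A x=-4.2, y=-1.5: 4.6 mi
F x=-1.4, y=4.5: 4.4 mi
E x=-2.3, y=1.8: 2.7 mi
D x=-1.7, y=2.3: 2.6 mi

C, B, A, F, E, D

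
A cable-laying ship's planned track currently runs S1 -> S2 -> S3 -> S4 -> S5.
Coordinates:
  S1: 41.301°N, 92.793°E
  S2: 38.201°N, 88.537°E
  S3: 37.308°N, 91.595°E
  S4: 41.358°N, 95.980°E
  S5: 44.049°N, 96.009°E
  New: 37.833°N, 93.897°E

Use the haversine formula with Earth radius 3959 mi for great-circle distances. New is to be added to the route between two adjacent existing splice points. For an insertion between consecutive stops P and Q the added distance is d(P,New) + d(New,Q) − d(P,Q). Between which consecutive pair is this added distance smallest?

Added distance for inserting New between each consecutive pair:
S1–S2: 228.2 mi
S2–S3: 245.9 mi
S3–S4: 33.9 mi
S4–S5: 525.0 mi
Smallest added distance is 33.9 mi, inserting between S3 and S4.

between S3 and S4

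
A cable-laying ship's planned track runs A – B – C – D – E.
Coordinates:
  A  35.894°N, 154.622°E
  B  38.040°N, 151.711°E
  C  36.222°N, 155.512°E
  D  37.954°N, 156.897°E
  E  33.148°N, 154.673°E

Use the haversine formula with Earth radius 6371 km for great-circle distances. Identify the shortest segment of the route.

C–D

Leg distances:
A→B: 351.9 km
B→C: 392.9 km
C→D: 228.4 km
D→E: 571.0 km
The shortest leg is C–D at 228.4 km.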